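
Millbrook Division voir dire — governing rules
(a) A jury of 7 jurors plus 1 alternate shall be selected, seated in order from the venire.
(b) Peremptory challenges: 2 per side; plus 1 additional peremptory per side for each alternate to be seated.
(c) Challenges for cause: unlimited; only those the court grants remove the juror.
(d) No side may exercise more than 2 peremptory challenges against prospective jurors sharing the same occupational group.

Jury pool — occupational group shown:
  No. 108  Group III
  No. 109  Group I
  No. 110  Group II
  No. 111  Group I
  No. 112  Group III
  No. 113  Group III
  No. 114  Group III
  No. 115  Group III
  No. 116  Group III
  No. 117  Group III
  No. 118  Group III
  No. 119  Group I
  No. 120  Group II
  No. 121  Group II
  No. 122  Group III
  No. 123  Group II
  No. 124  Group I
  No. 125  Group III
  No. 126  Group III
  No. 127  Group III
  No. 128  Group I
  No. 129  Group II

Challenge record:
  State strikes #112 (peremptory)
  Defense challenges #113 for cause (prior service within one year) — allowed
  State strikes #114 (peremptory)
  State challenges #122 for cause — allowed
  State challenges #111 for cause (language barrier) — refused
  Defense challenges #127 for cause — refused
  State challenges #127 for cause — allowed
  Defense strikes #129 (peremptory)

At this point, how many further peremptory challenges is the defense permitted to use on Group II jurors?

Defense peremptories so far: #129 — 1 of 3 used, 2 left overall.
Against Group II: #129 — 1 used; per-group cap 2 leaves 1.
Binding limit: min(2, 1) = 1.

1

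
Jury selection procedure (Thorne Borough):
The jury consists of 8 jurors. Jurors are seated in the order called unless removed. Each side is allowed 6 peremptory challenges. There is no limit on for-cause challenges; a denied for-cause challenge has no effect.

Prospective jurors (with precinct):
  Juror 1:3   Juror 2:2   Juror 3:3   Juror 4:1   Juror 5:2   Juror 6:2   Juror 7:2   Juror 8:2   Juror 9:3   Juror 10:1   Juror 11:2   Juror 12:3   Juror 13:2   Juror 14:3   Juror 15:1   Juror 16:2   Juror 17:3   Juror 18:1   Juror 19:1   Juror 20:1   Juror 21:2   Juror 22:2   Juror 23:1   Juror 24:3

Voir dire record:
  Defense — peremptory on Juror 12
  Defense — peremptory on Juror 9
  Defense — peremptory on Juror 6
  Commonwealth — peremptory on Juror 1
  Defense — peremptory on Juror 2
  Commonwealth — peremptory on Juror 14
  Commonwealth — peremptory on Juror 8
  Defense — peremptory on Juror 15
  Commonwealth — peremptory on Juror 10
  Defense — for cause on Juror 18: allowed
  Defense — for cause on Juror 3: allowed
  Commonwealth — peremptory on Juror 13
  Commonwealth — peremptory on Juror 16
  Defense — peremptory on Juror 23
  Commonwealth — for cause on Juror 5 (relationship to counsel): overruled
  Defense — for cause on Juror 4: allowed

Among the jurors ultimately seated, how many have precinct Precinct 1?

2

Removed: #1, #2, #3, #4, #6, #8, #9, #10, #12, #13, #14, #15, #16, #18, #23.
Seated jurors 1–8: #5, #7, #11, #17, #19, #20, #21, #22.
Of those, in Precinct 1: #19, #20 → 2.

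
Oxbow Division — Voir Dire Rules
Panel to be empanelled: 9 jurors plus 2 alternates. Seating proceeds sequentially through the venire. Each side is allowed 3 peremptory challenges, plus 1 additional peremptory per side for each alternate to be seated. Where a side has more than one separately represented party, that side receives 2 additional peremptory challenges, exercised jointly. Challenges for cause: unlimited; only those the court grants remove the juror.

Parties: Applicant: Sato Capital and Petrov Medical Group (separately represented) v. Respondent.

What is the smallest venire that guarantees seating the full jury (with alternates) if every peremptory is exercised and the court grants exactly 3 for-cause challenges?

Seats to fill: 9 + 2 alternates = 11.
Peremptories — Applicant: 3 + 1×2 + 2 = 7; Respondent: 3 + 1×2 = 5; total 12.
For-cause removals: 3.
Minimum venire: 11 + 12 + 3 = 26.

26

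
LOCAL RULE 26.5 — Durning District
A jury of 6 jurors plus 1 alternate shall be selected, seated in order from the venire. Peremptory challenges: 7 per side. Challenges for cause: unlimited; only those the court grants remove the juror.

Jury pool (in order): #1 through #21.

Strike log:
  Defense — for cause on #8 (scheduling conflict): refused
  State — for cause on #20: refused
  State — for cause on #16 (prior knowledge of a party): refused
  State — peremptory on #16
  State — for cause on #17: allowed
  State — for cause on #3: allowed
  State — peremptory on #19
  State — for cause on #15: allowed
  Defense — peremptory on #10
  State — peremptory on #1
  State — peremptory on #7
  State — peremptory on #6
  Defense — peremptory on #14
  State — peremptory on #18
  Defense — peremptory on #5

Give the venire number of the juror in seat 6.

12

Removed: #1, #3, #5, #6, #7, #10, #14, #15, #16, #17, #18, #19. (#8, #20 stay — for-cause denied.)
Seating in order: seats 1–6 → #2, #4, #8, #9, #11, #12; alternates → #13.
So seat 6 is #12.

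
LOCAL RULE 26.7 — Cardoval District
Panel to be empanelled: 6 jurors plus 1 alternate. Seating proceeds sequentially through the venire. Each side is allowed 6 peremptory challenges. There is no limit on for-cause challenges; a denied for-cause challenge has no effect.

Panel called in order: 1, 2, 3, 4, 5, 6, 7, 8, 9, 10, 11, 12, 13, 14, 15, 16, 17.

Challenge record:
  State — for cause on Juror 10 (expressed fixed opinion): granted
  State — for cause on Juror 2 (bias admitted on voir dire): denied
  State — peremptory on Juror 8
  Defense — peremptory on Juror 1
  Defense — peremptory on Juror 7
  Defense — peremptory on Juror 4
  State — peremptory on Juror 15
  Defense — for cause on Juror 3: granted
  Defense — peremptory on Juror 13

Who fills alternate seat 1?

14

Removed: #1, #3, #4, #7, #8, #10, #13, #15. (#2 stays — for-cause denied.)
Filling seats in venire order through position 7: #2, #5, #6, #9, #11, #12, #14.
So alternate 1 is #14.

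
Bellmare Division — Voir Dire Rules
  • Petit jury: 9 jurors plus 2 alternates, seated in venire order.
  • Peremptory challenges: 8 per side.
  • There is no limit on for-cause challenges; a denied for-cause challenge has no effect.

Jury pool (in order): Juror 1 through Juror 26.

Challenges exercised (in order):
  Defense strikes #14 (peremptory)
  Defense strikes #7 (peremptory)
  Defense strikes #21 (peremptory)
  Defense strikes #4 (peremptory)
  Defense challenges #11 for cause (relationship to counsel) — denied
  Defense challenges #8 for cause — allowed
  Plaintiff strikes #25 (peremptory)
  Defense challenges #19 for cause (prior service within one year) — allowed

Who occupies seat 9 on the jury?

12

Removed: #4, #7, #8, #14, #19, #21, #25. (#11 stays — for-cause denied.)
Seating in order: seats 1–9 → #1, #2, #3, #5, #6, #9, #10, #11, #12; alternates → #13, #15.
So seat 9 is #12.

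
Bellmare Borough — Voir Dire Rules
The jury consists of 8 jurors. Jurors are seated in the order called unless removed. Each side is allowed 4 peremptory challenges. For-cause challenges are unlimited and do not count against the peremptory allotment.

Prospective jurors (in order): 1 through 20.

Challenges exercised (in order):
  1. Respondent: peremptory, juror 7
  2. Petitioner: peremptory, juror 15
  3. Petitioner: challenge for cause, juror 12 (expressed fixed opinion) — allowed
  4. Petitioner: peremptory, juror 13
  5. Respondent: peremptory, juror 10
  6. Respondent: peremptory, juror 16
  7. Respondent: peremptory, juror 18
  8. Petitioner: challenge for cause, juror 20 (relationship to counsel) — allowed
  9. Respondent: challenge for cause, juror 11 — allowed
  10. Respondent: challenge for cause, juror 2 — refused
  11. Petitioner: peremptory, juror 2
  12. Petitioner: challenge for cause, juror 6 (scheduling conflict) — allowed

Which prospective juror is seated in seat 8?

Removed: #2, #6, #7, #10, #11, #12, #13, #15, #16, #18, #20.
Seating in order: seats 1–8 → #1, #3, #4, #5, #8, #9, #14, #17.
So seat 8 is #17.

17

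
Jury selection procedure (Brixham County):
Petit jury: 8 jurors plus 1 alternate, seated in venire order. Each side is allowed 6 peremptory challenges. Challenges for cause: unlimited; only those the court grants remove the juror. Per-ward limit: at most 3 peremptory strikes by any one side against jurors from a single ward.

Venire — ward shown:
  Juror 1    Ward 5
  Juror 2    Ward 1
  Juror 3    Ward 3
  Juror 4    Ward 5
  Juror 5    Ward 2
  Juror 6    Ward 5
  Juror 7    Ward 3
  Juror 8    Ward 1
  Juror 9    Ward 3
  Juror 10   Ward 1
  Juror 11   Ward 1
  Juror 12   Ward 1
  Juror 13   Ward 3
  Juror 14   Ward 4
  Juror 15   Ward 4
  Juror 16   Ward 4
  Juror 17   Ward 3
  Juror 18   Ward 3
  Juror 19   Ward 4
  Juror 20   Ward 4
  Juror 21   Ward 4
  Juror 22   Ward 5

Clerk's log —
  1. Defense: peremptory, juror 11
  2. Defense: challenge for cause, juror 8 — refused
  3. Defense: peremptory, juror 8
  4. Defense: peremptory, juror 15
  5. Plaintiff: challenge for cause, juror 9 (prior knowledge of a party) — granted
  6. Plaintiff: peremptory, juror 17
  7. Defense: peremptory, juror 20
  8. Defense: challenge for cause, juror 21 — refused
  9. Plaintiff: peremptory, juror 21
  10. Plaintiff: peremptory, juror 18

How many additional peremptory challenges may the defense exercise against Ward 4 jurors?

1

Defense peremptories so far: #11, #8, #15, #20 — 4 of 6 used, 2 left overall.
Against Ward 4: #15, #20 — 2 used; per-ward cap 3 leaves 1.
Binding limit: min(2, 1) = 1.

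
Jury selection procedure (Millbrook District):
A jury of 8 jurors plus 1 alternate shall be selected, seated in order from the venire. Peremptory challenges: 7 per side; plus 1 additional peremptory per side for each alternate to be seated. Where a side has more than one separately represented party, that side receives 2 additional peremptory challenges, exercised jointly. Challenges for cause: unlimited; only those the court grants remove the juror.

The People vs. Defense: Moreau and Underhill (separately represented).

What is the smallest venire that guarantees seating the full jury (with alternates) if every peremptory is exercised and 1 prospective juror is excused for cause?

28

Seats to fill: 8 + 1 alternates = 9.
Peremptories — The People: 7 + 1×1 = 8; Defense: 7 + 1×1 + 2 = 10; total 18.
For-cause removals: 1.
Minimum venire: 9 + 18 + 1 = 28.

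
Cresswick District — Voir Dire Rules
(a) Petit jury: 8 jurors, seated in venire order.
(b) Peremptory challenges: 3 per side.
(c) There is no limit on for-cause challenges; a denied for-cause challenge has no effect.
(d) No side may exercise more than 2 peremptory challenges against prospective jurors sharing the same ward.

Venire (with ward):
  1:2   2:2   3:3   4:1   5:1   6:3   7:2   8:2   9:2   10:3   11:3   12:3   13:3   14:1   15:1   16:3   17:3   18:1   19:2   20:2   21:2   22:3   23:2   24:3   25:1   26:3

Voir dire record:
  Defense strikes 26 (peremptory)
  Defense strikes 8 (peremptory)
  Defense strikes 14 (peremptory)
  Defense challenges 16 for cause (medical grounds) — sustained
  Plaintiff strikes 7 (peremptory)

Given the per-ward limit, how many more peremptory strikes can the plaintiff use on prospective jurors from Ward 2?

Plaintiff peremptories so far: #7 — 1 of 3 used, 2 left overall.
Against Ward 2: #7 — 1 used; per-ward cap 2 leaves 1.
Binding limit: min(2, 1) = 1.

1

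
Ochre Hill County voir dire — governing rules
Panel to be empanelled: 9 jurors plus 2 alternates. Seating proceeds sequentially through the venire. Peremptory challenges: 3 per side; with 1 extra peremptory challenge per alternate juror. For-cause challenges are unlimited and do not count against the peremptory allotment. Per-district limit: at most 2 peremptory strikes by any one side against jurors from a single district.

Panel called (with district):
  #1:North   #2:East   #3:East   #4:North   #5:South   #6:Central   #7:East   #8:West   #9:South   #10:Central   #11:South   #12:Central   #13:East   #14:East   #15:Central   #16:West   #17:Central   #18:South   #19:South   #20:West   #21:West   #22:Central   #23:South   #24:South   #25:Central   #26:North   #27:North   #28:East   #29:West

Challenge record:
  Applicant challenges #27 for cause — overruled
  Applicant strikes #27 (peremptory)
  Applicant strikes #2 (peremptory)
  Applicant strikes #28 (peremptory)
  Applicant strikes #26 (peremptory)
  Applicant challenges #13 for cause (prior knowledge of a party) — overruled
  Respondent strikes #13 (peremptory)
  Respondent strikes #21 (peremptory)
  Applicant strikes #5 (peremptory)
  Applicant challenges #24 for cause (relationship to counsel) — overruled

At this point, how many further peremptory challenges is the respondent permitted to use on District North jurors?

2

Respondent peremptories so far: #13, #21 — 2 of 5 used, 3 left overall.
Against District North: none yet — per-district cap 2 leaves 2.
Binding limit: min(3, 2) = 2.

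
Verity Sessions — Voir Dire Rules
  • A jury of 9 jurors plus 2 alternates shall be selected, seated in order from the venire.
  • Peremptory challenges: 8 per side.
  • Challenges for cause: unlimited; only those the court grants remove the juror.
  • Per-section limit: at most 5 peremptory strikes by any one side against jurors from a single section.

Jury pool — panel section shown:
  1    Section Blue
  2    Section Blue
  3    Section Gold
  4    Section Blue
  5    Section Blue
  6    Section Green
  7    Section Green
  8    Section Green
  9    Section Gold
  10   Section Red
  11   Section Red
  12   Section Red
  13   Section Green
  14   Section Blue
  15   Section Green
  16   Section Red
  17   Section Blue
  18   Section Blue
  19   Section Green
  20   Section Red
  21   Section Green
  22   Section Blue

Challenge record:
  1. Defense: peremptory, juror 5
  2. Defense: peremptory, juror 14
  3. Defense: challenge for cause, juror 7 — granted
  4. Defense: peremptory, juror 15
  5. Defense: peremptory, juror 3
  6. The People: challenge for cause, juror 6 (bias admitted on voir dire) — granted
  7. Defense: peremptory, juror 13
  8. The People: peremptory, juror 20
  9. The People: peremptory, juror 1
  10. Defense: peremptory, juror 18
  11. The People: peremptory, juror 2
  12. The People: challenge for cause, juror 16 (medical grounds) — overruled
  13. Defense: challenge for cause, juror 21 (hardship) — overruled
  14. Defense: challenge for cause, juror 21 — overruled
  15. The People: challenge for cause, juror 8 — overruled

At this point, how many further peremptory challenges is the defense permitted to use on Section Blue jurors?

2

Defense peremptories so far: #5, #14, #15, #3, #13, #18 — 6 of 8 used, 2 left overall.
Against Section Blue: #5, #14, #18 — 3 used; per-section cap 5 leaves 2.
Binding limit: min(2, 2) = 2.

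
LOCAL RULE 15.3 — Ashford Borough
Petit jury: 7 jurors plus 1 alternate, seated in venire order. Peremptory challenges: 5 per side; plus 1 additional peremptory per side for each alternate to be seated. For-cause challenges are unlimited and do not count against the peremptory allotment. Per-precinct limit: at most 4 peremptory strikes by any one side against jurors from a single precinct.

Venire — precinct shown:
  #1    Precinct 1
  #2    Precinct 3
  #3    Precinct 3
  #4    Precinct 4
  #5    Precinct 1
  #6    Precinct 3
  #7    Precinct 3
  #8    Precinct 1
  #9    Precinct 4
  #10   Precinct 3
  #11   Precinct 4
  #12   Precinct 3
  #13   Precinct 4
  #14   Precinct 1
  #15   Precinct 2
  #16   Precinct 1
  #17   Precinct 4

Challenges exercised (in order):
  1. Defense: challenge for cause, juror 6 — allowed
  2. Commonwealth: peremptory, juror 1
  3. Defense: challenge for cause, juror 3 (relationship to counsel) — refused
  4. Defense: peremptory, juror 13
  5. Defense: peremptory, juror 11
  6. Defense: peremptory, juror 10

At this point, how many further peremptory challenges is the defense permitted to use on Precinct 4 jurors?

Defense peremptories so far: #13, #11, #10 — 3 of 6 used, 3 left overall.
Against Precinct 4: #13, #11 — 2 used; per-precinct cap 4 leaves 2.
Binding limit: min(3, 2) = 2.

2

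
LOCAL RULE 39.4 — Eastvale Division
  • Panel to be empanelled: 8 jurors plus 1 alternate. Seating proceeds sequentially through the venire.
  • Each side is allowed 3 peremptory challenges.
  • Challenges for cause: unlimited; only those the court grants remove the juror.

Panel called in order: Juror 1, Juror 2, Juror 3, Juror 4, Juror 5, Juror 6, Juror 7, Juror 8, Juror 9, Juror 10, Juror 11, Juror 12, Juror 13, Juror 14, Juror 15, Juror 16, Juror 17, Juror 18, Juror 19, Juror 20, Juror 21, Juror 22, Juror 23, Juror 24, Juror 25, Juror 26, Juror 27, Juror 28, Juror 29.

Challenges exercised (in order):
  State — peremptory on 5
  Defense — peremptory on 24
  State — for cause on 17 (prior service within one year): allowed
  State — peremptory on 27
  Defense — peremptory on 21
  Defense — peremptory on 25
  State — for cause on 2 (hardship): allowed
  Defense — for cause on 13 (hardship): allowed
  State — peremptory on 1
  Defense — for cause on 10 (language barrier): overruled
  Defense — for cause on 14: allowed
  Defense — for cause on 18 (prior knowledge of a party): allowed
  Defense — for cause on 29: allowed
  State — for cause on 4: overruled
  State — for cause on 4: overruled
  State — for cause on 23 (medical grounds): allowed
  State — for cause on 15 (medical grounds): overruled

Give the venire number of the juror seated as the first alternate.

12

Removed: #1, #2, #5, #13, #14, #17, #18, #21, #23, #24, #25, #27, #29. (#4, #10, #15 stay — for-cause denied.)
Filling seats in venire order through position 9: #3, #4, #6, #7, #8, #9, #10, #11, #12.
So alternate 1 is #12.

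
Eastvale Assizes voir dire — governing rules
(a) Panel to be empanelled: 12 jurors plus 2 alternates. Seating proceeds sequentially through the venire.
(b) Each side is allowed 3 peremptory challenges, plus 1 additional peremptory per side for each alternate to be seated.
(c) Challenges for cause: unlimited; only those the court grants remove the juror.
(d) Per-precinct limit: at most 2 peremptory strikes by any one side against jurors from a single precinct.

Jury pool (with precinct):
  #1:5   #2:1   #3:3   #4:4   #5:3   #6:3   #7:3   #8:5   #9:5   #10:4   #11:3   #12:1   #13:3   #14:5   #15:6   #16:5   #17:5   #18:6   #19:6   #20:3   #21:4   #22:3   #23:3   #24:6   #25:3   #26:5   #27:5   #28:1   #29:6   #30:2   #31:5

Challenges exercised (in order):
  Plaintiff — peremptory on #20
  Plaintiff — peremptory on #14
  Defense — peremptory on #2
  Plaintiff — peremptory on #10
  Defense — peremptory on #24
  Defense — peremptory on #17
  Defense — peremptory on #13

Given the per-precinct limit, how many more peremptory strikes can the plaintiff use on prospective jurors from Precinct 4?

1

Plaintiff peremptories so far: #20, #14, #10 — 3 of 5 used, 2 left overall.
Against Precinct 4: #10 — 1 used; per-precinct cap 2 leaves 1.
Binding limit: min(2, 1) = 1.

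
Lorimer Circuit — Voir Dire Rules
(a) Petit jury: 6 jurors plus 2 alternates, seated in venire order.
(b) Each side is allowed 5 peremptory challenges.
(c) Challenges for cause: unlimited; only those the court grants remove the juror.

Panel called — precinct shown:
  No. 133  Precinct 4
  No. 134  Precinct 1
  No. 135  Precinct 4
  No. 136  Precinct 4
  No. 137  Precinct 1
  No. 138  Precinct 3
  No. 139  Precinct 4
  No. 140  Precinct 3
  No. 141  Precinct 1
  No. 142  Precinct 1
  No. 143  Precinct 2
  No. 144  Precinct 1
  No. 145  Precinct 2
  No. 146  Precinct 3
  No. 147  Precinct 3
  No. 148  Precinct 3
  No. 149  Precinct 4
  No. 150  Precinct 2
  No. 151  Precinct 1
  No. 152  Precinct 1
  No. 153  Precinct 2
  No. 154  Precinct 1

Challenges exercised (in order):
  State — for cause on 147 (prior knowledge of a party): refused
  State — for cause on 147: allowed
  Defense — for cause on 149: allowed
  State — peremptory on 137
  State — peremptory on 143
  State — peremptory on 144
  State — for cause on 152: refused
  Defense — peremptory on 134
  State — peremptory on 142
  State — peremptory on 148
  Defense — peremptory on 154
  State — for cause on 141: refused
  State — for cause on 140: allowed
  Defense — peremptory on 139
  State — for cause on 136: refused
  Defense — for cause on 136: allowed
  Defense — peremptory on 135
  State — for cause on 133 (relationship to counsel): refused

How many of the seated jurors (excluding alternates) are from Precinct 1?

Removed: #134, #135, #136, #137, #139, #140, #142, #143, #144, #147, #148, #149, #154.
Seated jurors 1–6: #133, #138, #141, #145, #146, #150 (alternates #151, #152 not counted).
Of those, in Precinct 1: #141 → 1.

1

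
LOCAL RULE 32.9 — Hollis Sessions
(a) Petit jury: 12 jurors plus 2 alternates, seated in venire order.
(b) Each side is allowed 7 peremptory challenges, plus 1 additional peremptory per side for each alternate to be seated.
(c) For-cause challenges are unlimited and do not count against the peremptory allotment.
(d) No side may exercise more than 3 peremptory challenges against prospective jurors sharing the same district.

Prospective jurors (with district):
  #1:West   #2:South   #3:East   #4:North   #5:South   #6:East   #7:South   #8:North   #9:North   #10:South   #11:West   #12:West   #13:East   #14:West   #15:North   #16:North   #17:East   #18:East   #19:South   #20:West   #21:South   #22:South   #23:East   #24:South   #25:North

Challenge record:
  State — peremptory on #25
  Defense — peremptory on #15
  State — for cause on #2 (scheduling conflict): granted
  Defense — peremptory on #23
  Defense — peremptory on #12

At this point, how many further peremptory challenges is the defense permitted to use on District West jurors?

2

Defense peremptories so far: #15, #23, #12 — 3 of 9 used, 6 left overall.
Against District West: #12 — 1 used; per-district cap 3 leaves 2.
Binding limit: min(6, 2) = 2.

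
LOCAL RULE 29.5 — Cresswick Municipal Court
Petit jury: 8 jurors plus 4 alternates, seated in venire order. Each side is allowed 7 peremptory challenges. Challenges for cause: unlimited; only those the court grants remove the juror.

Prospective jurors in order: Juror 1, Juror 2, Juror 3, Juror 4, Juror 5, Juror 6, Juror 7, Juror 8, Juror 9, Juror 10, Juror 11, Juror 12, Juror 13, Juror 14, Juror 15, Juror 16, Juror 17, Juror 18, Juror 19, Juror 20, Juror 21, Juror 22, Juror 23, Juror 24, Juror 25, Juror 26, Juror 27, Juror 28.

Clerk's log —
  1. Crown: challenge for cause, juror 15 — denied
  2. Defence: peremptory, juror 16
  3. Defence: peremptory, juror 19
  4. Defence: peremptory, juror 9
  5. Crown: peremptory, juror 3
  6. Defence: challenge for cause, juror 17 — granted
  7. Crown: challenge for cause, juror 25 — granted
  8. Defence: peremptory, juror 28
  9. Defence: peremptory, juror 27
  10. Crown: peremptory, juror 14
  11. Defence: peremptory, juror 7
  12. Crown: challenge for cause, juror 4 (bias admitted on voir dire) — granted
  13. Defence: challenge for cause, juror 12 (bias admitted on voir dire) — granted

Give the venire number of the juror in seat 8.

Removed: #3, #4, #7, #9, #12, #14, #16, #17, #19, #25, #27, #28. (#15 stays — for-cause denied.)
Filling seats in venire order through position 8: #1, #2, #5, #6, #8, #10, #11, #13.
So seat 8 is #13.

13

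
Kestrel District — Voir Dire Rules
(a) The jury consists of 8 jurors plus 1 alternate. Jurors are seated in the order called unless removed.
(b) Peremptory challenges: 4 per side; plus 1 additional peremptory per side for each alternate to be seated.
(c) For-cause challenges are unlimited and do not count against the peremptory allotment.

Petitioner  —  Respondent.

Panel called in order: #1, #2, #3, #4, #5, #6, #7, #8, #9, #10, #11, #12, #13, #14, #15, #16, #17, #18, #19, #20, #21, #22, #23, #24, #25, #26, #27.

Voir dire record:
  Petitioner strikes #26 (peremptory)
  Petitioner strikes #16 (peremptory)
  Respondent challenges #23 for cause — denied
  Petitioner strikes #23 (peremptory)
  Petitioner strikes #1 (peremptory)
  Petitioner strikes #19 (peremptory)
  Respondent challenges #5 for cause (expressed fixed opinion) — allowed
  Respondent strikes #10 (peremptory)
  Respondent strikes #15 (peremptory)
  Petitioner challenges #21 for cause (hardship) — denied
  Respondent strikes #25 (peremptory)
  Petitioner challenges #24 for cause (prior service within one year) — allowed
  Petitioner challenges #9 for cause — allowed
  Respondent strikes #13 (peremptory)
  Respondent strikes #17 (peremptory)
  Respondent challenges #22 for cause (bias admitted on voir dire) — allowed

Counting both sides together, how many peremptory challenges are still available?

0

Petitioner allotment: 4 base + 1 × 1 alternate = 5. Respondent allotment: 4 base + 1 × 1 alternate = 5.
Petitioner peremptories used: #26, #16, #23, #1, #19 — 5 (for-cause on #21, #24, #9 don't count).
Respondent peremptories used: #10, #15, #25, #13, #17 — 5 (for-cause on #23, #5, #22 don't count).
Remaining: (5 − 5) + (5 − 5) = 0.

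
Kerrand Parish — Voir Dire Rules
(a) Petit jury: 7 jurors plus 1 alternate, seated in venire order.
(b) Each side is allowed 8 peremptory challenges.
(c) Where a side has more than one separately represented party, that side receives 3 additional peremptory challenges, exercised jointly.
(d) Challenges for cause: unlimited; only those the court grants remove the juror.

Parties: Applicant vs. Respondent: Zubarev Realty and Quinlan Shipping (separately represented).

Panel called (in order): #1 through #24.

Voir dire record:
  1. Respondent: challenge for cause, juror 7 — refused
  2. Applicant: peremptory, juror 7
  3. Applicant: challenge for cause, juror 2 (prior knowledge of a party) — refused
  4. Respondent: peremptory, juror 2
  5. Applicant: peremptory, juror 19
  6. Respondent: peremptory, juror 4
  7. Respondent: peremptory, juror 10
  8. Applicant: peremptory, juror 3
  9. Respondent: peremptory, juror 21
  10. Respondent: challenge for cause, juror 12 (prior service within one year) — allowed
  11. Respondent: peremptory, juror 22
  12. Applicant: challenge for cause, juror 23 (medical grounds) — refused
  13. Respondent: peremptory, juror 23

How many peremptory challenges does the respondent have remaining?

5

Respondent allotment: 8 base + 3 multi-party = 11.
Respondent peremptories used: #2, #4, #10, #21, #22, #23 — 6 (for-cause on #7, #12 don't count).
Remaining: 11 − 6 = 5.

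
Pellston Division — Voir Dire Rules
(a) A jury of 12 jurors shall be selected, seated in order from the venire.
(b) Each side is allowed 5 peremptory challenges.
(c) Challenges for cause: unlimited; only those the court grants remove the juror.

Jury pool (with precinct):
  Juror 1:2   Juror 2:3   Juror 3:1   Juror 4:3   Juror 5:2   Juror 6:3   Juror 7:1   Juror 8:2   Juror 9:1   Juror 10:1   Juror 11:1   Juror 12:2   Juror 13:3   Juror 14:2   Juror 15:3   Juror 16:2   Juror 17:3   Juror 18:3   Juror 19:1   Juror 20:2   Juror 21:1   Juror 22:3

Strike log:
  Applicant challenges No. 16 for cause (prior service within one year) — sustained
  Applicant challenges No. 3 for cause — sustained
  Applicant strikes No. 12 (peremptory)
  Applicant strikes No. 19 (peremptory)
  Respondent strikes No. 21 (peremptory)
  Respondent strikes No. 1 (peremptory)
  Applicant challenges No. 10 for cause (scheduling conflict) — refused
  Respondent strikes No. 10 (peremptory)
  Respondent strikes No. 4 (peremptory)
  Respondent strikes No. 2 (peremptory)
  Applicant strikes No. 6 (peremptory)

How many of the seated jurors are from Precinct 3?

5

Removed: #1, #2, #3, #4, #6, #10, #12, #16, #19, #21.
Seated jurors 1–12: #5, #7, #8, #9, #11, #13, #14, #15, #17, #18, #20, #22.
Of those, in Precinct 3: #13, #15, #17, #18, #22 → 5.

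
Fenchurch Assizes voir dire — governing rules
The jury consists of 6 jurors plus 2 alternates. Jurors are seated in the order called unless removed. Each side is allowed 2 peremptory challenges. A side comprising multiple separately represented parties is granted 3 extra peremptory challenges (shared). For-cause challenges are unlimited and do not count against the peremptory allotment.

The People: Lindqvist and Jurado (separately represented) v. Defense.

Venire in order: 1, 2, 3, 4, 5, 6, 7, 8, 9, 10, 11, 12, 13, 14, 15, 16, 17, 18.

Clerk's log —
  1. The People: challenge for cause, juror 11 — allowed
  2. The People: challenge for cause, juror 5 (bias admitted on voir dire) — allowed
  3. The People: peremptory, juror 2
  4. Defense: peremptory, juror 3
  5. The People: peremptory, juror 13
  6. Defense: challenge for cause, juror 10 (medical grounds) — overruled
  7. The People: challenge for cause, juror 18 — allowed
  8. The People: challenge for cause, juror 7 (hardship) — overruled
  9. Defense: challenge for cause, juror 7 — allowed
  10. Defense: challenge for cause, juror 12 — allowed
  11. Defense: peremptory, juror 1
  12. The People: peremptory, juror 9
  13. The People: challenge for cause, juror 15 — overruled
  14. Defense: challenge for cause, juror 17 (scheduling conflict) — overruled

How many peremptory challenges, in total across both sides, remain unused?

The People allotment: 2 base + 3 multi-party = 5. Defense allotment: 2.
The People peremptories used: #2, #13, #9 — 3 (for-cause on #11, #5, #18, #7, #15 don't count).
Defense peremptories used: #3, #1 — 2 (for-cause on #10, #7, #12, #17 don't count).
Remaining: (5 − 3) + (2 − 2) = 2.

2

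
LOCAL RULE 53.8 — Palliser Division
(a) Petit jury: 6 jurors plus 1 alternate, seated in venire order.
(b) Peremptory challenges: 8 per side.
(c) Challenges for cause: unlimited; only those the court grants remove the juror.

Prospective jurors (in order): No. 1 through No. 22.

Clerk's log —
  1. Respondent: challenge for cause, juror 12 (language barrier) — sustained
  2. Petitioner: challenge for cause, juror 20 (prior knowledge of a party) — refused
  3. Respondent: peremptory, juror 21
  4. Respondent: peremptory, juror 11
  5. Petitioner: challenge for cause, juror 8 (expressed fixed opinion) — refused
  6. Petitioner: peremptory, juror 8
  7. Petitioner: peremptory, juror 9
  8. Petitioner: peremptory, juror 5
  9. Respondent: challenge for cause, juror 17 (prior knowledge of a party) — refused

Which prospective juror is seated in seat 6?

Removed: #5, #8, #9, #11, #12, #21. (#17, #20 stay — for-cause denied.)
Seating in order: seats 1–6 → #1, #2, #3, #4, #6, #7; alternates → #10.
So seat 6 is #7.

7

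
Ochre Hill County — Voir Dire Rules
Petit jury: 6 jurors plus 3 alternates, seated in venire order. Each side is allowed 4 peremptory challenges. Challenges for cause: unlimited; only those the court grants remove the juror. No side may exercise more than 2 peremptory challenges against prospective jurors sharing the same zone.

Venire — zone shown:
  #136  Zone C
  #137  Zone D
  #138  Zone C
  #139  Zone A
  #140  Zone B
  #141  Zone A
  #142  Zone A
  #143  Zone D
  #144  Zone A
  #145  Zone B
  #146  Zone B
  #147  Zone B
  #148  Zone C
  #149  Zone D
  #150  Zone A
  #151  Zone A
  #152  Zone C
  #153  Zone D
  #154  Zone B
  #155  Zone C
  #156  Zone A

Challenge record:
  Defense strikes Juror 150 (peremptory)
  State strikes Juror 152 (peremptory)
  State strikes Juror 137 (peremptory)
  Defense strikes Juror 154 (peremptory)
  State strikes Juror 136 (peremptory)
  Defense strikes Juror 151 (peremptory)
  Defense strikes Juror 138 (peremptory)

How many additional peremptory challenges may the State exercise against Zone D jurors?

State peremptories so far: #152, #137, #136 — 3 of 4 used, 1 left overall.
Against Zone D: #137 — 1 used; per-zone cap 2 leaves 1.
Binding limit: min(1, 1) = 1.

1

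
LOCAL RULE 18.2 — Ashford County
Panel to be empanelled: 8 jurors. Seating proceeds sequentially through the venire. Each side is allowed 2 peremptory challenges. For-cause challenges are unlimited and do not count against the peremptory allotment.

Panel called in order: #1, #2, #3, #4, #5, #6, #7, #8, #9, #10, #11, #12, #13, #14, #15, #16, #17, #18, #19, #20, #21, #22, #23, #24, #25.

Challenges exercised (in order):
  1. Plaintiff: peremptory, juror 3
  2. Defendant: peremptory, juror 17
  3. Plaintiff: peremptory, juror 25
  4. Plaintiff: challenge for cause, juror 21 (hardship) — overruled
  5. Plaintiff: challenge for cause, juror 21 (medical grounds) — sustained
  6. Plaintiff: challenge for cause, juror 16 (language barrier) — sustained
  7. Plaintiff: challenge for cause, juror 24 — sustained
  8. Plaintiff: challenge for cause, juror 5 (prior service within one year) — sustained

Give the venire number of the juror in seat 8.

Removed: #3, #5, #16, #17, #21, #24, #25.
Filling seats in venire order through position 8: #1, #2, #4, #6, #7, #8, #9, #10.
So seat 8 is #10.

10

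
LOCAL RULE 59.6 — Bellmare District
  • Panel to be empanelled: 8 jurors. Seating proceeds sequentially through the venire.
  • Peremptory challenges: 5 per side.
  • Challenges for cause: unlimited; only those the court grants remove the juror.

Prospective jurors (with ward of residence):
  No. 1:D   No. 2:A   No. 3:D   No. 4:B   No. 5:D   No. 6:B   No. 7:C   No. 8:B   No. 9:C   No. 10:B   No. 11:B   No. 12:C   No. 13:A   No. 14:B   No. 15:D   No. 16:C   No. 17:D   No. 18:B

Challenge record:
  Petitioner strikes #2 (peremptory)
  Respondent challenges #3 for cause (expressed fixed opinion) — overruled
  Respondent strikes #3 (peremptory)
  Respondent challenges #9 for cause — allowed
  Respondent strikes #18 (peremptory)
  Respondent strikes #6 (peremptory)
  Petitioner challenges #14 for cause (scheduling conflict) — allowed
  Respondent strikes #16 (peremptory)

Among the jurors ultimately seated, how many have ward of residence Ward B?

Removed: #2, #3, #6, #9, #14, #16, #18.
Seated jurors 1–8: #1, #4, #5, #7, #8, #10, #11, #12.
Of those, in Ward B: #4, #8, #10, #11 → 4.

4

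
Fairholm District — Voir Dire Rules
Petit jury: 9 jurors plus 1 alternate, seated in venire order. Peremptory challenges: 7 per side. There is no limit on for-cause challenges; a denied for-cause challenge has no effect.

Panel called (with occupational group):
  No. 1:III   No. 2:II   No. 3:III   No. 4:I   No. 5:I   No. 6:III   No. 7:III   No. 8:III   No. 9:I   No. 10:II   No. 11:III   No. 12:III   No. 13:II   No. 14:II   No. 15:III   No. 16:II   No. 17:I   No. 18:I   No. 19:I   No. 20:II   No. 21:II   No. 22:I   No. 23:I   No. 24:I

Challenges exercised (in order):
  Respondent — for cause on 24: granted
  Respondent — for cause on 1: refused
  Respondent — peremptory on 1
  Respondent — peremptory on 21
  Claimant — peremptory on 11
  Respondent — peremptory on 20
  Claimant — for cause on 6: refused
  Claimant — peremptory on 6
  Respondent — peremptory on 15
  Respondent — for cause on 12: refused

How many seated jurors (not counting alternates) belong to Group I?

3

Removed: #1, #6, #11, #15, #20, #21, #24.
Seated jurors 1–9: #2, #3, #4, #5, #7, #8, #9, #10, #12 (alternates #13 not counted).
Of those, in Group I: #4, #5, #9 → 3.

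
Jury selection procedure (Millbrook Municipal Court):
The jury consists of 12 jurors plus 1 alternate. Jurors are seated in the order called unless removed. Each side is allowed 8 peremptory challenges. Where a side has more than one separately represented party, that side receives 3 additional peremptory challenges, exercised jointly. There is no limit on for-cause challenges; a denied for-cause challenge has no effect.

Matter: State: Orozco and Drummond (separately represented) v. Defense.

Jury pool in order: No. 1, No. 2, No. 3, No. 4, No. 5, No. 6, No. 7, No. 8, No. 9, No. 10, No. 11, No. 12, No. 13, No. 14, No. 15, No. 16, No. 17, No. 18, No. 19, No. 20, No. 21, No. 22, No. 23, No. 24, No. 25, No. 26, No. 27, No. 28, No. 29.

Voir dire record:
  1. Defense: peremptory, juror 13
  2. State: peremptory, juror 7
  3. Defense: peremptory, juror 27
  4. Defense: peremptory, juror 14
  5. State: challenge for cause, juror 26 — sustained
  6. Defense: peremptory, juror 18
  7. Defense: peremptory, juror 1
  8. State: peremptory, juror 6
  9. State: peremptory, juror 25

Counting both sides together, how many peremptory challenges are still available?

State allotment: 8 base + 3 multi-party = 11. Defense allotment: 8.
State peremptories used: #7, #6, #25 — 3 (the for-cause on #26 doesn't count).
Defense peremptories used: #13, #27, #14, #18, #1 — 5.
Remaining: (11 − 3) + (8 − 5) = 11.

11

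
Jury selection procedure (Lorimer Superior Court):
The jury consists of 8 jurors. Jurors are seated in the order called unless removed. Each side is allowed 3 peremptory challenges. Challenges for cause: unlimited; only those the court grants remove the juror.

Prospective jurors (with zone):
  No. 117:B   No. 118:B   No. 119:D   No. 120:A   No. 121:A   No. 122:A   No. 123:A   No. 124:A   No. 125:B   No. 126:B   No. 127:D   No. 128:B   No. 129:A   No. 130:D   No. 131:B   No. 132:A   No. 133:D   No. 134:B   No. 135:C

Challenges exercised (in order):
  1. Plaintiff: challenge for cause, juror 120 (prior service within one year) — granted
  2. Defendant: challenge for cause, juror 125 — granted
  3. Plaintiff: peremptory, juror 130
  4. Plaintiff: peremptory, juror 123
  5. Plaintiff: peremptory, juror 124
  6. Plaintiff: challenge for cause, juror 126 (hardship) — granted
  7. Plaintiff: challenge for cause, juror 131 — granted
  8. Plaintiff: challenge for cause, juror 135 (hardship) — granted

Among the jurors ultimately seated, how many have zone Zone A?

Removed: #120, #123, #124, #125, #126, #130, #131, #135.
Seated jurors 1–8: #117, #118, #119, #121, #122, #127, #128, #129.
Of those, in Zone A: #121, #122, #129 → 3.

3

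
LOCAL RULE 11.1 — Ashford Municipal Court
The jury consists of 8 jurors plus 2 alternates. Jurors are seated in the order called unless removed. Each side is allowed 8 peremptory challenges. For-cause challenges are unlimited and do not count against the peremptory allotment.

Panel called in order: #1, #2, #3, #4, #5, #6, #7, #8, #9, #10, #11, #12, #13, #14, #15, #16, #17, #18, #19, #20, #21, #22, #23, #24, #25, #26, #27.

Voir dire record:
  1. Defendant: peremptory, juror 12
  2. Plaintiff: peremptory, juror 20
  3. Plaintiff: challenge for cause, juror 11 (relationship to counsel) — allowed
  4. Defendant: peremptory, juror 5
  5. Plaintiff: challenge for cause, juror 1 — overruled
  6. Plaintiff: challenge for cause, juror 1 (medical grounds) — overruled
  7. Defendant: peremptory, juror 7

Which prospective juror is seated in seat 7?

Removed: #5, #7, #11, #12, #20. (#1 stays — for-cause denied.)
Seating in order: seats 1–8 → #1, #2, #3, #4, #6, #8, #9, #10; alternates → #13, #14.
So seat 7 is #9.

9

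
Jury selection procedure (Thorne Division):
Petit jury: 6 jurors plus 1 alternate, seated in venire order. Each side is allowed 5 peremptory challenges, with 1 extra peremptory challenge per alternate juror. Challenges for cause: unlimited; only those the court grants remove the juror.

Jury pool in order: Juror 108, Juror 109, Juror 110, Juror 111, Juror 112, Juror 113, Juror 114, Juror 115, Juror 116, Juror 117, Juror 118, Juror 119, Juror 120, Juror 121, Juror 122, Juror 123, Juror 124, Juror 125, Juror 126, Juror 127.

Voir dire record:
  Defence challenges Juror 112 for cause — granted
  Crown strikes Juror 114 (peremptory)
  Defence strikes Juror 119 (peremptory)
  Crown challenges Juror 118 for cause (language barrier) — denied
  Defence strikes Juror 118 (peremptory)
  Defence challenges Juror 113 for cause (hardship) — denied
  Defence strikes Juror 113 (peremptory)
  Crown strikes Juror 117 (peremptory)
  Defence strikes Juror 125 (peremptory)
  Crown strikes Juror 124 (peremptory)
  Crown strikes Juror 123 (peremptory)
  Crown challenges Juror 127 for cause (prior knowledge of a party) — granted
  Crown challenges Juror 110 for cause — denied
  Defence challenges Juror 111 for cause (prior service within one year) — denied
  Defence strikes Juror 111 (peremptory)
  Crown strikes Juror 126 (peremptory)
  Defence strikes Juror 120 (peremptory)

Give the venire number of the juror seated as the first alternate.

122

Removed: #111, #112, #113, #114, #117, #118, #119, #120, #123, #124, #125, #126, #127. (#110 stays — for-cause denied.)
Seating in order: seats 1–6 → #108, #109, #110, #115, #116, #121; alternates → #122.
So alternate 1 is #122.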